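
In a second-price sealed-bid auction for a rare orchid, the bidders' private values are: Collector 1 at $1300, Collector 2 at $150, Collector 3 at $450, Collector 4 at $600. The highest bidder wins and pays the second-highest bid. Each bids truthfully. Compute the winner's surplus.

Bids in descending order: Collector 1 $1300; Collector 4 $600; Collector 3 $450; Collector 2 $150.
Collector 1 wins with the top bid and pays the second-highest, $600.
Surplus = $1300 − $600 = $700.

$700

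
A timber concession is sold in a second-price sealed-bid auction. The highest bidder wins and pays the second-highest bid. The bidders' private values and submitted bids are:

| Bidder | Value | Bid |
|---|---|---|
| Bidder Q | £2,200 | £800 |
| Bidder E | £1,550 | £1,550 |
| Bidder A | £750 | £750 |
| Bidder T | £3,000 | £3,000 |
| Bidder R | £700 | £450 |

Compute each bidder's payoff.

Ranking the bids: Bidder T £3,000, then Bidder E £1,550, then Bidder Q £800, then Bidder A £750, then Bidder R £450.
Bidder T has the top bid and wins; the price is the second-highest bid, £1,550.
Bidder T's payoff = £3,000 − £1,550 = £1,450. All other bidders lose, so their payoff is 0.

Payoffs: Bidder Q £0, Bidder E £0, Bidder A £0, Bidder T £1,450, Bidder R £0.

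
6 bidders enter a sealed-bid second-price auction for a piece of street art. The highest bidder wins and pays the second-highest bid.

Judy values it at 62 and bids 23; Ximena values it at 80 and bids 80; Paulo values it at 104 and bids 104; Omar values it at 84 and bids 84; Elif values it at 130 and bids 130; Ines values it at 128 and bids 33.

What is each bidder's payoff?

Sorted high to low: Elif 130 > Paulo 104 > Omar 84 > Ximena 80 > Ines 33 > Judy 23.
Elif has the top bid and wins; the price is the second-highest bid, 104.
Elif's payoff = 130 − 104 = 26. All other bidders lose, so their payoff is 0.

Payoffs: Judy 0, Ximena 0, Paulo 0, Omar 0, Elif 26, Ines 0.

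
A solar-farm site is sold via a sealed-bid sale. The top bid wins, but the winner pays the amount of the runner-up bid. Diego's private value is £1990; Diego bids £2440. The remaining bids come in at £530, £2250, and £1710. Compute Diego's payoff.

Highest competing bid: £2250.
Diego's bid £2440 is the highest overall, so Diego wins and pays the second-highest bid, £2250.
Payoff = value − price = £1990 − £2250 = -£260.

Diego's payoff: -£260.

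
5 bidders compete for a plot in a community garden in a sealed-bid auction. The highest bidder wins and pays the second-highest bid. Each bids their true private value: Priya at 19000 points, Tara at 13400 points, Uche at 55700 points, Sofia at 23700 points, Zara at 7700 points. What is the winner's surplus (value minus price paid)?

32000 points

Ranking the bids: Uche 55700 points > Sofia 23700 points > Priya 19000 points > Tara 13400 points > Zara 7700 points.
Uche wins with the top bid and pays the second-highest, 23700 points.
Surplus = 55700 points − 23700 points = 32000 points.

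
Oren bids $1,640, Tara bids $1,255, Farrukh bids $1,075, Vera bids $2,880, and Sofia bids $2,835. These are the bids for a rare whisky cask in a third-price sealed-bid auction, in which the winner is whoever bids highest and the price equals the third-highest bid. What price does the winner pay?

Price paid: $1,640.

Sorted high to low: Vera $2,880 > Sofia $2,835 > Oren $1,640 > Tara $1,255 > Farrukh $1,075.
Vera is the highest bidder, so Vera wins.
Under the third-price rule, the price is the third-highest bid: $1,640.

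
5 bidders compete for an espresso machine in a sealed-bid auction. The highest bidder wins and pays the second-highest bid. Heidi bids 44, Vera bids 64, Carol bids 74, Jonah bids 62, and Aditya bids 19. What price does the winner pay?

64

Ranking the bids: Carol 74; Vera 64; Jonah 62; Heidi 44; Aditya 19.
Carol has the highest bid, so Carol wins.
The second-highest bid is 64, so that is what Carol pays.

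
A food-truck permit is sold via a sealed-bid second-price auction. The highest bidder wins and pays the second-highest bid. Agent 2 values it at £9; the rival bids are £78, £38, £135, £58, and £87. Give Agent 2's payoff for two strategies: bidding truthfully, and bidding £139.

(a) £0  (b) -£126

The highest competing bid is £135.
Bidding truthfully at £9: the top bid is £135 (a rival), so Agent 2 loses. Payoff = £0.
Bidding £139: Agent 2 has the top bid, wins, and pays the second-highest bid £135. Payoff = £9 − £135 = -£126.
Deviating from a truthful bid can only lose payoff in a second-price auction — never gain.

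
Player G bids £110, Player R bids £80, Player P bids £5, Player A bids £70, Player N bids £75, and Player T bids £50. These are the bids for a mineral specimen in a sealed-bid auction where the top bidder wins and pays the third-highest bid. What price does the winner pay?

Ranking the bids: Player G £110 > Player R £80 > Player N £75 > Player A £70 > Player T £50 > Player P £5.
Player G is the highest bidder, so Player G wins.
Under the third-price rule, the price is the third-highest bid: £75.

Price paid: £75.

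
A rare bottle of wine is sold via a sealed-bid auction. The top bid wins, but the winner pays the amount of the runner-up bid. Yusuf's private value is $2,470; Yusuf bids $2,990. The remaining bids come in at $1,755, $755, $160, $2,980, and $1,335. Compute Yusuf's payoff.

Highest competing bid: $2,980.
Yusuf's bid $2,990 is the highest overall, so Yusuf wins and pays the second-highest bid, $2,980.
Payoff = value − price = $2,470 − $2,980 = -$510.

Payoff = -$510.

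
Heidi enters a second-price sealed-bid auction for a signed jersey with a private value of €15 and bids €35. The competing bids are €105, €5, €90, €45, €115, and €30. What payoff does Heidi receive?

€0

Highest competing bid: €115.
Heidi's bid €35 is not the highest, so Heidi loses, pays nothing, and earns zero payoff.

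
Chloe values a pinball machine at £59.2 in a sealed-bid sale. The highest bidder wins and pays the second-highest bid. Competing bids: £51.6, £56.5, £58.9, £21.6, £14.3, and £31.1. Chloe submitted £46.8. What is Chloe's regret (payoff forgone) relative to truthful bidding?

£0.3

The highest competing bid is £58.9.
Bidding truthfully at £59.2: Chloe has the top bid, wins, and pays the second-highest bid £58.9. Payoff = £59.2 − £58.9 = £0.3.
Bidding £46.8: the top bid is £58.9 (a rival), so Chloe loses. Payoff = £0.0.
Regret = truthful payoff − actual payoff = £0.3 − £0.0 = £0.3.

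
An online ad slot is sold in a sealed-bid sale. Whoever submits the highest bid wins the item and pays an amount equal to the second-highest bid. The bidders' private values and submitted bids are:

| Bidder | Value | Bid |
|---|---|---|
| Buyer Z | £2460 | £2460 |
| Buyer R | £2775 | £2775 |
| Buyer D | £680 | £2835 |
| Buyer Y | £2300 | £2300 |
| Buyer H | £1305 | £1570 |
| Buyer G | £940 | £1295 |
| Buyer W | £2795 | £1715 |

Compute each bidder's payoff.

Ordered from highest: Buyer D £2835; Buyer R £2775; Buyer Z £2460; Buyer Y £2300; Buyer W £1715; Buyer H £1570; Buyer G £1295.
Buyer D has the top bid and wins; the price is the second-highest bid, £2775.
Buyer D's payoff = £680 − £2775 = -£2095. All other bidders lose, so their payoff is 0.

Payoffs: Buyer Z £0, Buyer R £0, Buyer D -£2095, Buyer Y £0, Buyer H £0, Buyer G £0, Buyer W £0.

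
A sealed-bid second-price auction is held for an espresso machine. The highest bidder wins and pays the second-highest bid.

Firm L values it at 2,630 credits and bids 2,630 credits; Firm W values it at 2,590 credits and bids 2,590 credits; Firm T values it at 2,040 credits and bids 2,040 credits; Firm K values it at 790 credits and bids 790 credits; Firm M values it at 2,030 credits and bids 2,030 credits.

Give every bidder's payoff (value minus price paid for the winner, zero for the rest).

Payoffs: Firm L 40 credits, Firm W 0 credits, Firm T 0 credits, Firm K 0 credits, Firm M 0 credits.

Bids in descending order: Firm L 2,630 credits, then Firm W 2,590 credits, then Firm T 2,040 credits, then Firm M 2,030 credits, then Firm K 790 credits.
Firm L has the top bid and wins; the price is the second-highest bid, 2,590 credits.
Firm L's payoff = 2,630 credits − 2,590 credits = 40 credits. All other bidders lose, so their payoff is 0.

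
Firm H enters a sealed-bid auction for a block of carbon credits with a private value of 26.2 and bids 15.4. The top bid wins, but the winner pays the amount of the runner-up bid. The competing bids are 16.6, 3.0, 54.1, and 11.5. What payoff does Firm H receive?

0.0

Highest competing bid: 54.1.
Firm H's bid 15.4 is not the highest, so Firm H loses, pays nothing, and earns zero payoff.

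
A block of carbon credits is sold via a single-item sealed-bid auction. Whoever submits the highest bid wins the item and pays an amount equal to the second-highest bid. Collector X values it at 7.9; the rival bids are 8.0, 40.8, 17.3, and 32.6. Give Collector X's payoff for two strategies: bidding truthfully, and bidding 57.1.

The highest competing bid is 40.8.
Bidding truthfully at 7.9: the top bid is 40.8 (a rival), so Collector X loses. Payoff = 0.0.
Bidding 57.1: Collector X has the top bid, wins, and pays the second-highest bid 40.8. Payoff = 7.9 − 40.8 = -32.9.
This is the dominant-strategy logic: truthful bidding weakly beats any alternative.

(a) 0.0  (b) -32.9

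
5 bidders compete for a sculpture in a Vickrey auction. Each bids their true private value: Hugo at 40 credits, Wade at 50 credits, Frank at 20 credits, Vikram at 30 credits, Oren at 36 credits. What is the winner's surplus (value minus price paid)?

Ordered from highest: Wade 50 credits; Hugo 40 credits; Oren 36 credits; Vikram 30 credits; Frank 20 credits.
Wade wins with the top bid and pays the second-highest, 40 credits.
Surplus = 50 credits − 40 credits = 10 credits.

Surplus = 10 credits.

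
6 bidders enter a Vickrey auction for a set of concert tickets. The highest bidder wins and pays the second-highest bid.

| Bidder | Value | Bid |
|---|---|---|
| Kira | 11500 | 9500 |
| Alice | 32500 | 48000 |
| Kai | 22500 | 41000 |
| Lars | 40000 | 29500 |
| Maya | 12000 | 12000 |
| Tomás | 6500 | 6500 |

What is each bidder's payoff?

Bids in descending order: Alice 48000, then Kai 41000, then Lars 29500, then Maya 12000, then Kira 9500, then Tomás 6500.
Alice has the top bid and wins; the price is the second-highest bid, 41000.
Alice's payoff = 32500 − 41000 = -8500. All other bidders lose, so their payoff is 0.

Kira 0, Alice -8500, Kai 0, Lars 0, Maya 0, Tomás 0.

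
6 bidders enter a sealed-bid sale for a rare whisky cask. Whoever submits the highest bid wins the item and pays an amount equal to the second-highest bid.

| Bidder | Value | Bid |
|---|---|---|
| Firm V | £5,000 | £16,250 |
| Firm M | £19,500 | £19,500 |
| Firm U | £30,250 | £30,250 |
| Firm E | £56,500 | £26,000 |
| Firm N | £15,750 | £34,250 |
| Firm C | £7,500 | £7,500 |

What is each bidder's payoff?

Firm V £0, Firm M £0, Firm U £0, Firm E £0, Firm N -£14,500, Firm C £0.

Bids in descending order: Firm N £34,250, then Firm U £30,250, then Firm E £26,000, then Firm M £19,500, then Firm V £16,250, then Firm C £7,500.
Firm N has the top bid and wins; the price is the second-highest bid, £30,250.
Firm N's payoff = £15,750 − £30,250 = -£14,500. All other bidders lose, so their payoff is 0.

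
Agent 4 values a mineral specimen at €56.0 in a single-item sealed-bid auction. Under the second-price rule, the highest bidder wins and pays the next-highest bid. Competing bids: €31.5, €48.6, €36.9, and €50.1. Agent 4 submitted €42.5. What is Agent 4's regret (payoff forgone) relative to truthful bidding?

€5.9

The highest competing bid is €50.1.
Bidding truthfully at €56.0: Agent 4 has the top bid, wins, and pays the second-highest bid €50.1. Payoff = €56.0 − €50.1 = €5.9.
Bidding €42.5: the top bid is €50.1 (a rival), so Agent 4 loses. Payoff = €0.0.
Regret = truthful payoff − actual payoff = €5.9 − €0.0 = €5.9.
This is the dominant-strategy logic: truthful bidding weakly beats any alternative.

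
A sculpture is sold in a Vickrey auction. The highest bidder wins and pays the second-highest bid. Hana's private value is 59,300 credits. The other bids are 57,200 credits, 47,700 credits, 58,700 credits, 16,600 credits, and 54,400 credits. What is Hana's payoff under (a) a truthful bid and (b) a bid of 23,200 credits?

The highest competing bid is 58,700 credits.
Bidding truthfully at 59,300 credits: Hana has the top bid, wins, and pays the second-highest bid 58,700 credits. Payoff = 59,300 credits − 58,700 credits = 600 credits.
Bidding 23,200 credits: the top bid is 58,700 credits (a rival), so Hana loses. Payoff = 0 credits.
Deviating from a truthful bid can only lose payoff in a second-price auction — never gain.

Truthful: 600 credits; alternative: 0 credits.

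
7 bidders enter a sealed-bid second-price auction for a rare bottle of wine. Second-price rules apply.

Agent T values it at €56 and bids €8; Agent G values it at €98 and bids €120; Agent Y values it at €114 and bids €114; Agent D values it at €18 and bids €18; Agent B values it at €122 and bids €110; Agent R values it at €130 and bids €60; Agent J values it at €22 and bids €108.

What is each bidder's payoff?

Payoffs: Agent T €0, Agent G -€16, Agent Y €0, Agent D €0, Agent B €0, Agent R €0, Agent J €0.

Ranking the bids: Agent G €120, then Agent Y €114, then Agent B €110, then Agent J €108, then Agent R €60, then Agent D €18, then Agent T €8.
Agent G has the top bid and wins; the price is the second-highest bid, €114.
Agent G's payoff = €98 − €114 = -€16. All other bidders lose, so their payoff is 0.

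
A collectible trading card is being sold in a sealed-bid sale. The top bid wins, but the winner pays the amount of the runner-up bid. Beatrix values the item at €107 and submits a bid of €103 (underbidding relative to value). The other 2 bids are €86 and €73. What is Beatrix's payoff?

€21

Highest competing bid: €86.
Beatrix's bid €103 is the highest overall, so Beatrix wins and pays the second-highest bid, €86.
Payoff = value − price = €107 − €86 = €21.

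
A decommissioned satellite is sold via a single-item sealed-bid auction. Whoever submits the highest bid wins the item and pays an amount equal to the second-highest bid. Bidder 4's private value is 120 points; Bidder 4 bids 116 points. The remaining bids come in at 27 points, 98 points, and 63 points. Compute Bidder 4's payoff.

Highest competing bid: 98 points.
Bidder 4's bid 116 points is the highest overall, so Bidder 4 wins and pays the second-highest bid, 98 points.
Payoff = value − price = 120 points − 98 points = 22 points.

The bidder's payoff: 22 points.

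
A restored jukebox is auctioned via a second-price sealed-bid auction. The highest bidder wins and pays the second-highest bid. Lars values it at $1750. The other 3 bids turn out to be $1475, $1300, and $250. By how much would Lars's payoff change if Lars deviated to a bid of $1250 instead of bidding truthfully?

-$275

The highest competing bid is $1475.
Bidding truthfully at $1750: Lars has the top bid, wins, and pays the second-highest bid $1475. Payoff = $1750 − $1475 = $275.
Bidding $1250: the top bid is $1475 (a rival), so Lars loses. Payoff = $0.
Change = $0 − $275 = -$275.
This is the dominant-strategy logic: truthful bidding weakly beats any alternative.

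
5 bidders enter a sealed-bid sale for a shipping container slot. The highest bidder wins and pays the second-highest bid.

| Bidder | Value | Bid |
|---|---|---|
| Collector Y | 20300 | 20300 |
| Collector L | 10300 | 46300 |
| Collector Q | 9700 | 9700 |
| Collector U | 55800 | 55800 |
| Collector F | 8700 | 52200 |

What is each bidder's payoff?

Sorted high to low: Collector U 55800, then Collector F 52200, then Collector L 46300, then Collector Y 20300, then Collector Q 9700.
Collector U has the top bid and wins; the price is the second-highest bid, 52200.
Collector U's payoff = 55800 − 52200 = 3600. All other bidders lose, so their payoff is 0.

Payoffs: Collector Y 0, Collector L 0, Collector Q 0, Collector U 3600, Collector F 0.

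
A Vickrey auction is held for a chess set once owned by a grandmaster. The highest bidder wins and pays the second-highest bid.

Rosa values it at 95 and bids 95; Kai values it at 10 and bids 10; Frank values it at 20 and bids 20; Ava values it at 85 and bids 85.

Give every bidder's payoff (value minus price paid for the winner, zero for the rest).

Rosa 10, Kai 0, Frank 0, Ava 0.

Bids in descending order: Rosa 95; Ava 85; Frank 20; Kai 10.
Rosa has the top bid and wins; the price is the second-highest bid, 85.
Rosa's payoff = 95 − 85 = 10. All other bidders lose, so their payoff is 0.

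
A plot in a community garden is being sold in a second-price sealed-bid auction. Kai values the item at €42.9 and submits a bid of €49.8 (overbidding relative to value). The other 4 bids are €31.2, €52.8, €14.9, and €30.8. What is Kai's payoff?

Highest competing bid: €52.8.
Kai's bid €49.8 is not the highest, so Kai loses, pays nothing, and earns zero payoff.

Kai's payoff: €0.0.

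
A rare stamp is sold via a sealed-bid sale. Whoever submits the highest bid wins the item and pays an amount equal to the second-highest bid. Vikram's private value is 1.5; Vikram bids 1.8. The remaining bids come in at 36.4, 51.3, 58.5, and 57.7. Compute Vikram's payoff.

Vikram's payoff: 0.0.

Highest competing bid: 58.5.
Vikram's bid 1.8 is not the highest, so Vikram loses, pays nothing, and earns zero payoff.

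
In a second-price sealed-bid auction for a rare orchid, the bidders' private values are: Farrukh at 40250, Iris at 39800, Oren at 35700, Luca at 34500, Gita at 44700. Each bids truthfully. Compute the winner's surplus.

Ranking the bids: Gita 44700, then Farrukh 40250, then Iris 39800, then Oren 35700, then Luca 34500.
Gita wins with the top bid and pays the second-highest, 40250.
Surplus = 44700 − 40250 = 4450.

Surplus = 4450.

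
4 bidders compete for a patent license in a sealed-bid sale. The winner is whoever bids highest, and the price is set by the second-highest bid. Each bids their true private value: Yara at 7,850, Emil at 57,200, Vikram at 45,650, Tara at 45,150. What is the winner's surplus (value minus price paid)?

Bids in descending order: Emil 57,200, then Vikram 45,650, then Tara 45,150, then Yara 7,850.
Emil wins with the top bid and pays the second-highest, 45,650.
Surplus = 57,200 − 45,650 = 11,550.

11,550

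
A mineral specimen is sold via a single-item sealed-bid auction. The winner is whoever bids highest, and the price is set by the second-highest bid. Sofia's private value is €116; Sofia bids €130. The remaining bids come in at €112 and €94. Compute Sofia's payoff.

Highest competing bid: €112.
Sofia's bid €130 is the highest overall, so Sofia wins and pays the second-highest bid, €112.
Payoff = value − price = €116 − €112 = €4.

Payoff = €4.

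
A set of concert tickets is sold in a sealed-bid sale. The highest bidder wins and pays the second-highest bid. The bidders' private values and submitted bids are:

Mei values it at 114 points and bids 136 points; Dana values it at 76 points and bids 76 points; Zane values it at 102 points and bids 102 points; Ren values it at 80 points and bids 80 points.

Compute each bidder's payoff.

Mei 12 points, Dana 0 points, Zane 0 points, Ren 0 points.

Ranking the bids: Mei 136 points, then Zane 102 points, then Ren 80 points, then Dana 76 points.
Mei has the top bid and wins; the price is the second-highest bid, 102 points.
Mei's payoff = 114 points − 102 points = 12 points. All other bidders lose, so their payoff is 0.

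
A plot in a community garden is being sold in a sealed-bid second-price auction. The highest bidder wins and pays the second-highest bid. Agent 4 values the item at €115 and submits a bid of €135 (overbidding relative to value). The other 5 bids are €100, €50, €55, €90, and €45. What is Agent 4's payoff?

The bidder's payoff: €15.

Highest competing bid: €100.
Agent 4's bid €135 is the highest overall, so Agent 4 wins and pays the second-highest bid, €100.
Payoff = value − price = €115 − €100 = €15.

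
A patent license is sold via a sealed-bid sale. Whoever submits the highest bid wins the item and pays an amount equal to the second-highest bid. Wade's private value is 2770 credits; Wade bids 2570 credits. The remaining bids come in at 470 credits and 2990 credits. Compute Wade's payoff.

Highest competing bid: 2990 credits.
Wade's bid 2570 credits is not the highest, so Wade loses, pays nothing, and earns zero payoff.

0 credits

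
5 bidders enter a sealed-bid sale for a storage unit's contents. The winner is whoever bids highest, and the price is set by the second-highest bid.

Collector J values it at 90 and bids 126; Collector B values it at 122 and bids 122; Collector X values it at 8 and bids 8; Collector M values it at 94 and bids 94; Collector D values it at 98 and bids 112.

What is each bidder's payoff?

Ordered from highest: Collector J 126, then Collector B 122, then Collector D 112, then Collector M 94, then Collector X 8.
Collector J has the top bid and wins; the price is the second-highest bid, 122.
Collector J's payoff = 90 − 122 = -32. All other bidders lose, so their payoff is 0.

Payoffs: Collector J -32, Collector B 0, Collector X 0, Collector M 0, Collector D 0.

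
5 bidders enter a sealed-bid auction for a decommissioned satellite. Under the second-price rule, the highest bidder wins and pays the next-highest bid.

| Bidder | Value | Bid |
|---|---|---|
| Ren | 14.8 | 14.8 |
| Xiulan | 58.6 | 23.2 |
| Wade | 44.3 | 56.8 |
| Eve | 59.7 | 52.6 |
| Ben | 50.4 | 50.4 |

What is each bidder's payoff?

Payoffs: Ren 0.0, Xiulan 0.0, Wade -8.3, Eve 0.0, Ben 0.0.

Bids in descending order: Wade 56.8 > Eve 52.6 > Ben 50.4 > Xiulan 23.2 > Ren 14.8.
Wade has the top bid and wins; the price is the second-highest bid, 52.6.
Wade's payoff = 44.3 − 52.6 = -8.3. All other bidders lose, so their payoff is 0.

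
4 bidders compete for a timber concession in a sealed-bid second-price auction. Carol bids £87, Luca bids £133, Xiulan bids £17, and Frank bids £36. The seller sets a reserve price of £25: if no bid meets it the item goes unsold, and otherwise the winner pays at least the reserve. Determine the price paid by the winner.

£87

Ordered from highest: Luca £133, then Carol £87, then Frank £36, then Xiulan £17.
Luca has the highest bid, so Luca wins.
The second-highest bid is £87, which exceeds the reserve, so that sets the price.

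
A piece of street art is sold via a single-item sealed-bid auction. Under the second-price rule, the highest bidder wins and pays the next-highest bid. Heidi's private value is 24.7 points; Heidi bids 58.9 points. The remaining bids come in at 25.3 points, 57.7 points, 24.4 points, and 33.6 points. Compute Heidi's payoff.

Heidi's payoff: -33.0 points.

Highest competing bid: 57.7 points.
Heidi's bid 58.9 points is the highest overall, so Heidi wins and pays the second-highest bid, 57.7 points.
Payoff = value − price = 24.7 points − 57.7 points = -33.0 points.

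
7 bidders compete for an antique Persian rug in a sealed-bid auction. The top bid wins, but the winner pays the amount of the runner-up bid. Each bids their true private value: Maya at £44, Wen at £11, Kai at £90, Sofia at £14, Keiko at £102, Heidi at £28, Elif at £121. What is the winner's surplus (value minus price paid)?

£19

Ranking the bids: Elif £121 > Keiko £102 > Kai £90 > Maya £44 > Heidi £28 > Sofia £14 > Wen £11.
Elif wins with the top bid and pays the second-highest, £102.
Surplus = £121 − £102 = £19.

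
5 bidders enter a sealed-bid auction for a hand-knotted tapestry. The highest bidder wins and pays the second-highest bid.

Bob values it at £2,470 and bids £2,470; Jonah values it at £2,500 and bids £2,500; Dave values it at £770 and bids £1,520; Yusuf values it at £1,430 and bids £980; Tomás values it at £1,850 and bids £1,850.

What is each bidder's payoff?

Bob £0, Jonah £30, Dave £0, Yusuf £0, Tomás £0.

Ranking the bids: Jonah £2,500, then Bob £2,470, then Tomás £1,850, then Dave £1,520, then Yusuf £980.
Jonah has the top bid and wins; the price is the second-highest bid, £2,470.
Jonah's payoff = £2,500 − £2,470 = £30. All other bidders lose, so their payoff is 0.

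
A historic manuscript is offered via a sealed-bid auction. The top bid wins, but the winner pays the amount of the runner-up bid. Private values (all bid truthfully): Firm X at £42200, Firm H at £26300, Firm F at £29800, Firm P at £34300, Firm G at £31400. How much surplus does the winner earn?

Surplus = £7900.

Ranking the bids: Firm X £42200, then Firm P £34300, then Firm G £31400, then Firm F £29800, then Firm H £26300.
Firm X wins with the top bid and pays the second-highest, £34300.
Surplus = £42200 − £34300 = £7900.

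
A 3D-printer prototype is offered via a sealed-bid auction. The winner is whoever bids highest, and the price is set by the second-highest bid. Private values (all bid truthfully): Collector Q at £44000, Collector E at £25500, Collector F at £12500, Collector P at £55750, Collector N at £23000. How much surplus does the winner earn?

Winner's surplus: £11750.

Ordered from highest: Collector P £55750, then Collector Q £44000, then Collector E £25500, then Collector N £23000, then Collector F £12500.
Collector P wins with the top bid and pays the second-highest, £44000.
Surplus = £55750 − £44000 = £11750.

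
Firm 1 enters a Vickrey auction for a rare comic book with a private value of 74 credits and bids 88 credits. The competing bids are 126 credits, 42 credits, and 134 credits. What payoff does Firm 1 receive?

Highest competing bid: 134 credits.
Firm 1's bid 88 credits is not the highest, so Firm 1 loses, pays nothing, and earns zero payoff.

The bidder's payoff: 0 credits.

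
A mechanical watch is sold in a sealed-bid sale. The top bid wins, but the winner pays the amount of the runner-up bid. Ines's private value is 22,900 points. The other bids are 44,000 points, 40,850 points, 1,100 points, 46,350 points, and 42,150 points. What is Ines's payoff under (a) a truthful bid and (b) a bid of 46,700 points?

Truthful: 0 points; alternative: -23,450 points.

The highest competing bid is 46,350 points.
Bidding truthfully at 22,900 points: the top bid is 46,350 points (a rival), so Ines loses. Payoff = 0 points.
Bidding 46,700 points: Ines has the top bid, wins, and pays the second-highest bid 46,350 points. Payoff = 22,900 points − 46,350 points = -23,450 points.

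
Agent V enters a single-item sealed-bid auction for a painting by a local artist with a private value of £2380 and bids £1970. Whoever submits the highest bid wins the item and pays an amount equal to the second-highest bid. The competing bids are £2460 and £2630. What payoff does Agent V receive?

Highest competing bid: £2630.
Agent V's bid £1970 is not the highest, so Agent V loses, pays nothing, and earns zero payoff.

£0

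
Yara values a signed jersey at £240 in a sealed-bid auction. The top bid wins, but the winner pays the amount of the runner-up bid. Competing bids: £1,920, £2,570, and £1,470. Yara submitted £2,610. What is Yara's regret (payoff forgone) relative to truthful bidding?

Regret: £2,330.

The highest competing bid is £2,570.
Bidding truthfully at £240: the top bid is £2,570 (a rival), so Yara loses. Payoff = £0.
Bidding £2,610: Yara has the top bid, wins, and pays the second-highest bid £2,570. Payoff = £240 − £2,570 = -£2,330.
Regret = truthful payoff − actual payoff = £0 − -£2,330 = £2,330.
This is the dominant-strategy logic: truthful bidding weakly beats any alternative.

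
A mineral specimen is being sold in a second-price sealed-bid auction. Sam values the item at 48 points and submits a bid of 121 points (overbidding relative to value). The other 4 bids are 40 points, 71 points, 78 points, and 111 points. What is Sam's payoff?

Highest competing bid: 111 points.
Sam's bid 121 points is the highest overall, so Sam wins and pays the second-highest bid, 111 points.
Payoff = value − price = 48 points − 111 points = -63 points.
Overbidding won the item at a price above value — truthful bidding would have avoided this loss.

Sam's payoff: -63 points.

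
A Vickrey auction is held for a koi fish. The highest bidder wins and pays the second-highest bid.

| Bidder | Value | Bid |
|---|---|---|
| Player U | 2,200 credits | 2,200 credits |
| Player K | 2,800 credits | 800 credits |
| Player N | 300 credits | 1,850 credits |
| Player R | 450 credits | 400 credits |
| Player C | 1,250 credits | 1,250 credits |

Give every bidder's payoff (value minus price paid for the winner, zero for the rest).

Payoffs: Player U 350 credits, Player K 0 credits, Player N 0 credits, Player R 0 credits, Player C 0 credits.

Ranking the bids: Player U 2,200 credits, then Player N 1,850 credits, then Player C 1,250 credits, then Player K 800 credits, then Player R 400 credits.
Player U has the top bid and wins; the price is the second-highest bid, 1,850 credits.
Player U's payoff = 2,200 credits − 1,850 credits = 350 credits. All other bidders lose, so their payoff is 0.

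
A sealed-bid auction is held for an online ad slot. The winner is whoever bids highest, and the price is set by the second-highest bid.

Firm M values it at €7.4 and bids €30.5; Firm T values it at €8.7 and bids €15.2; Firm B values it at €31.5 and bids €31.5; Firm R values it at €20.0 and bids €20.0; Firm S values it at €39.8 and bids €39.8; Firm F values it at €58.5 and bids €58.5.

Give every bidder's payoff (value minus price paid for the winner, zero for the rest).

Payoffs: Firm M €0.0, Firm T €0.0, Firm B €0.0, Firm R €0.0, Firm S €0.0, Firm F €18.7.

Ordered from highest: Firm F €58.5; Firm S €39.8; Firm B €31.5; Firm M €30.5; Firm R €20.0; Firm T €15.2.
Firm F has the top bid and wins; the price is the second-highest bid, €39.8.
Firm F's payoff = €58.5 − €39.8 = €18.7. All other bidders lose, so their payoff is 0.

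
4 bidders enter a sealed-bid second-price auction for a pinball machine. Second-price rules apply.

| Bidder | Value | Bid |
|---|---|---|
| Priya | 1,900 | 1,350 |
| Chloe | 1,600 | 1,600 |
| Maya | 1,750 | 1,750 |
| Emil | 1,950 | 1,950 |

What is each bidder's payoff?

Priya 0, Chloe 0, Maya 0, Emil 200.

Sorted high to low: Emil 1,950 > Maya 1,750 > Chloe 1,600 > Priya 1,350.
Emil has the top bid and wins; the price is the second-highest bid, 1,750.
Emil's payoff = 1,950 − 1,750 = 200. All other bidders lose, so their payoff is 0.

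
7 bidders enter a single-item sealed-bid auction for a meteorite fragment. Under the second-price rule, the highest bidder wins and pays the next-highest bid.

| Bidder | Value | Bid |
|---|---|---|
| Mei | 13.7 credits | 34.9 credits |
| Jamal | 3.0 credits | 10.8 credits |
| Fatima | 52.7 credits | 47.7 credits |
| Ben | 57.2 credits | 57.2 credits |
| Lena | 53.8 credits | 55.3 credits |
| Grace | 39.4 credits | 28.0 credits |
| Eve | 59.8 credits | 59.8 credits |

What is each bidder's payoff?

Payoffs: Mei 0.0 credits, Jamal 0.0 credits, Fatima 0.0 credits, Ben 0.0 credits, Lena 0.0 credits, Grace 0.0 credits, Eve 2.6 credits.

Bids in descending order: Eve 59.8 credits, then Ben 57.2 credits, then Lena 55.3 credits, then Fatima 47.7 credits, then Mei 34.9 credits, then Grace 28.0 credits, then Jamal 10.8 credits.
Eve has the top bid and wins; the price is the second-highest bid, 57.2 credits.
Eve's payoff = 59.8 credits − 57.2 credits = 2.6 credits. All other bidders lose, so their payoff is 0.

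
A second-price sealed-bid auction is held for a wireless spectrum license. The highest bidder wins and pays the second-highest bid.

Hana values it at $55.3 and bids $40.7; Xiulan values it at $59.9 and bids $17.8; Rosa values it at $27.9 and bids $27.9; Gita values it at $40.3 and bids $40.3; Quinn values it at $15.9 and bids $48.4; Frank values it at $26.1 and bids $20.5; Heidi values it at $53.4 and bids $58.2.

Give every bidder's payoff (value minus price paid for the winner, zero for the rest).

Payoffs: Hana $0.0, Xiulan $0.0, Rosa $0.0, Gita $0.0, Quinn $0.0, Frank $0.0, Heidi $5.0.

Sorted high to low: Heidi $58.2, then Quinn $48.4, then Hana $40.7, then Gita $40.3, then Rosa $27.9, then Frank $20.5, then Xiulan $17.8.
Heidi has the top bid and wins; the price is the second-highest bid, $48.4.
Heidi's payoff = $53.4 − $48.4 = $5.0. All other bidders lose, so their payoff is 0.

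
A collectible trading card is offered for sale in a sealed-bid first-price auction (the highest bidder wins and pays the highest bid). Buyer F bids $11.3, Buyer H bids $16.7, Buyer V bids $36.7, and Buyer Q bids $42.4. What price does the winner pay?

Sorted high to low: Buyer Q $42.4; Buyer V $36.7; Buyer H $16.7; Buyer F $11.3.
Buyer Q is the highest bidder, so Buyer Q wins.
Under the first-price rule, the price is the highest bid: $42.4.

The winner pays $42.4.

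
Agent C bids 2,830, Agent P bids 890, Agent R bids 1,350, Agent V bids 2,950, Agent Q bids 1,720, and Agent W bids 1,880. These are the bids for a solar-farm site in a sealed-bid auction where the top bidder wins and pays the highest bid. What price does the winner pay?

Sorted high to low: Agent V 2,950; Agent C 2,830; Agent W 1,880; Agent Q 1,720; Agent R 1,350; Agent P 890.
Agent V is the highest bidder, so Agent V wins.
Under the first-price rule, the price is the highest bid: 2,950.

2,950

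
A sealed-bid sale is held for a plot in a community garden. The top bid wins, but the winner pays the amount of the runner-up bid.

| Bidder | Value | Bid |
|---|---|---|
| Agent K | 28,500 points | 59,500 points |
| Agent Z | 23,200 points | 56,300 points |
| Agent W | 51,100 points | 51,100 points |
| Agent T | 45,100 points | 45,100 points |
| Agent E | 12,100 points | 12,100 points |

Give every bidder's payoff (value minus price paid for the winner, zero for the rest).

Agent K -27,800 points, Agent Z 0 points, Agent W 0 points, Agent T 0 points, Agent E 0 points.

Bids in descending order: Agent K 59,500 points, then Agent Z 56,300 points, then Agent W 51,100 points, then Agent T 45,100 points, then Agent E 12,100 points.
Agent K has the top bid and wins; the price is the second-highest bid, 56,300 points.
Agent K's payoff = 28,500 points − 56,300 points = -27,800 points. All other bidders lose, so their payoff is 0.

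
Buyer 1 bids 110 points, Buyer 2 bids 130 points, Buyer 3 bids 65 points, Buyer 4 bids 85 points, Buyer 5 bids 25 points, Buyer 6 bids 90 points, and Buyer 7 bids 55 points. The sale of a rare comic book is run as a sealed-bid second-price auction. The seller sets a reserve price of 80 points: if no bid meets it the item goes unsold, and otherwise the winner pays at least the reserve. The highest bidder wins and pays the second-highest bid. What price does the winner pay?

Price paid: 110 points.

Bids in descending order: Buyer 2 130 points, then Buyer 1 110 points, then Buyer 6 90 points, then Buyer 4 85 points, then Buyer 3 65 points, then Buyer 7 55 points, then Buyer 5 25 points.
Buyer 2 has the highest bid, so Buyer 2 wins.
The second-highest bid is 110 points, which exceeds the reserve, so that sets the price.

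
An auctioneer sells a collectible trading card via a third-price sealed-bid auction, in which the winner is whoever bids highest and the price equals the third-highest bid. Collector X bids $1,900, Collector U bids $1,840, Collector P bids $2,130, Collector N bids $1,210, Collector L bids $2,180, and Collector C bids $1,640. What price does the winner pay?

Ordered from highest: Collector L $2,180, then Collector P $2,130, then Collector X $1,900, then Collector U $1,840, then Collector C $1,640, then Collector N $1,210.
Collector L is the highest bidder, so Collector L wins.
Under the third-price rule, the price is the third-highest bid: $1,900.

The winner pays $1,900.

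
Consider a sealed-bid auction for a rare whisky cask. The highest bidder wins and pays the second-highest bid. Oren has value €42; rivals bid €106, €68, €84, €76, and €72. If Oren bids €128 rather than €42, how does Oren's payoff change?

The highest competing bid is €106.
Bidding truthfully at €42: the top bid is €106 (a rival), so Oren loses. Payoff = €0.
Bidding €128: Oren has the top bid, wins, and pays the second-highest bid €106. Payoff = €42 − €106 = -€64.
Change = -€64 − €0 = -€64.

-€64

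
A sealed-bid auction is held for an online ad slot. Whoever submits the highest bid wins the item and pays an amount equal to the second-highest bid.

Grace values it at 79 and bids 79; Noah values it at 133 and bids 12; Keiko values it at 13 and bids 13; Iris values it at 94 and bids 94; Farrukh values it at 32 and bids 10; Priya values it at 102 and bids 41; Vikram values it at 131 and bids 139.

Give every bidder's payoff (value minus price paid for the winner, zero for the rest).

Grace 0, Noah 0, Keiko 0, Iris 0, Farrukh 0, Priya 0, Vikram 37.

Sorted high to low: Vikram 139 > Iris 94 > Grace 79 > Priya 41 > Keiko 13 > Noah 12 > Farrukh 10.
Vikram has the top bid and wins; the price is the second-highest bid, 94.
Vikram's payoff = 131 − 94 = 37. All other bidders lose, so their payoff is 0.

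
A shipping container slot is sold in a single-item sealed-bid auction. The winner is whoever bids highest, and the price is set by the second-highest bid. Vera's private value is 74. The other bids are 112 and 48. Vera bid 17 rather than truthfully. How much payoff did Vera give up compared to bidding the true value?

The highest competing bid is 112.
Bidding truthfully at 74: the top bid is 112 (a rival), so Vera loses. Payoff = 0.
Bidding 17: the top bid is 112 (a rival), so Vera loses. Payoff = 0.
Regret = truthful payoff − actual payoff = 0 − 0 = 0.
The bid only affects whether you win, not the price — here both bids land on the same side of the top rival bid, so the deviation is payoff-neutral.

Regret: 0.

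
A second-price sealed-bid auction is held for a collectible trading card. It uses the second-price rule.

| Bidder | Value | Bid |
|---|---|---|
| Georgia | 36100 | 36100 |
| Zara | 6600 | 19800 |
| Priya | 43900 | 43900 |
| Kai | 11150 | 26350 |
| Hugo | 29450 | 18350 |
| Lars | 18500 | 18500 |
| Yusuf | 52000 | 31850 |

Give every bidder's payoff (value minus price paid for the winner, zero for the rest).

Georgia 0, Zara 0, Priya 7800, Kai 0, Hugo 0, Lars 0, Yusuf 0.

Sorted high to low: Priya 43900; Georgia 36100; Yusuf 31850; Kai 26350; Zara 19800; Lars 18500; Hugo 18350.
Priya has the top bid and wins; the price is the second-highest bid, 36100.
Priya's payoff = 43900 − 36100 = 7800. All other bidders lose, so their payoff is 0.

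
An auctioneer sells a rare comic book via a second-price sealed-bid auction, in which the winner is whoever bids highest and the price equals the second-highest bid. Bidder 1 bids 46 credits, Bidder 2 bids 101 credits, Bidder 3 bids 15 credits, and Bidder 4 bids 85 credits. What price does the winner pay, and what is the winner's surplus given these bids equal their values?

Ranking the bids: Bidder 2 101 credits, then Bidder 4 85 credits, then Bidder 1 46 credits, then Bidder 3 15 credits.
Bidder 2 is the highest bidder, so Bidder 2 wins.
Under the second-price rule, the price is the second-highest bid: 85 credits.
Surplus = 101 credits − 85 credits = 16 credits.

The winner pays 85 credits for a surplus of 16 credits.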